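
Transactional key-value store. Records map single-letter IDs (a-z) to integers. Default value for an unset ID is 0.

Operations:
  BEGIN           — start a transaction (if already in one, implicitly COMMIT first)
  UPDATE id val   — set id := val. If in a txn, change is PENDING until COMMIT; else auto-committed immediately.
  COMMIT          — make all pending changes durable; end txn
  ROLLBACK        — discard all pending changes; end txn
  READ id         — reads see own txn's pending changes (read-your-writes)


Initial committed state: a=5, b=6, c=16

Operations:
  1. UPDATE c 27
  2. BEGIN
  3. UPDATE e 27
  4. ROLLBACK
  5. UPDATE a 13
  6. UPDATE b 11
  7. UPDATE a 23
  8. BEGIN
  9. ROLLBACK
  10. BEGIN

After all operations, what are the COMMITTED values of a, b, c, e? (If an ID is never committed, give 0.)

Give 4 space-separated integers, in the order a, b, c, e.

Answer: 23 11 27 0

Derivation:
Initial committed: {a=5, b=6, c=16}
Op 1: UPDATE c=27 (auto-commit; committed c=27)
Op 2: BEGIN: in_txn=True, pending={}
Op 3: UPDATE e=27 (pending; pending now {e=27})
Op 4: ROLLBACK: discarded pending ['e']; in_txn=False
Op 5: UPDATE a=13 (auto-commit; committed a=13)
Op 6: UPDATE b=11 (auto-commit; committed b=11)
Op 7: UPDATE a=23 (auto-commit; committed a=23)
Op 8: BEGIN: in_txn=True, pending={}
Op 9: ROLLBACK: discarded pending []; in_txn=False
Op 10: BEGIN: in_txn=True, pending={}
Final committed: {a=23, b=11, c=27}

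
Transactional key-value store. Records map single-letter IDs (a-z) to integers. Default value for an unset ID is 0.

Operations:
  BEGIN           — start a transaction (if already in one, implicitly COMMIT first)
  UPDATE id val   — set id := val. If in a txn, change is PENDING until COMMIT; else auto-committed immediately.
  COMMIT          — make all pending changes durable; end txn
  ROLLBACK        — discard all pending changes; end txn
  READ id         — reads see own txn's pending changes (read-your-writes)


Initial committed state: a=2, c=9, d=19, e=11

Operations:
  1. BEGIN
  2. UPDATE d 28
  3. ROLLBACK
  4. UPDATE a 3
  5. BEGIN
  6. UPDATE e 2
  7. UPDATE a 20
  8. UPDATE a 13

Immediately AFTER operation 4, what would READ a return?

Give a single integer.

Answer: 3

Derivation:
Initial committed: {a=2, c=9, d=19, e=11}
Op 1: BEGIN: in_txn=True, pending={}
Op 2: UPDATE d=28 (pending; pending now {d=28})
Op 3: ROLLBACK: discarded pending ['d']; in_txn=False
Op 4: UPDATE a=3 (auto-commit; committed a=3)
After op 4: visible(a) = 3 (pending={}, committed={a=3, c=9, d=19, e=11})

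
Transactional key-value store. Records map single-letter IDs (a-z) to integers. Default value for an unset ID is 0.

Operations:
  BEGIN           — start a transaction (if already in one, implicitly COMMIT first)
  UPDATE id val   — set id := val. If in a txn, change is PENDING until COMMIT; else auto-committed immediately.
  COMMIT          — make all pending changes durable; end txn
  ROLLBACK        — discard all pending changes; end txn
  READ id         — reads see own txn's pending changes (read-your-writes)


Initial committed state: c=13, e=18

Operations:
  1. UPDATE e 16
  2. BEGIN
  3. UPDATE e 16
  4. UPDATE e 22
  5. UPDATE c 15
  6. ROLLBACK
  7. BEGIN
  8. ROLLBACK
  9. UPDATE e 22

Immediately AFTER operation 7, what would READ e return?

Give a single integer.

Initial committed: {c=13, e=18}
Op 1: UPDATE e=16 (auto-commit; committed e=16)
Op 2: BEGIN: in_txn=True, pending={}
Op 3: UPDATE e=16 (pending; pending now {e=16})
Op 4: UPDATE e=22 (pending; pending now {e=22})
Op 5: UPDATE c=15 (pending; pending now {c=15, e=22})
Op 6: ROLLBACK: discarded pending ['c', 'e']; in_txn=False
Op 7: BEGIN: in_txn=True, pending={}
After op 7: visible(e) = 16 (pending={}, committed={c=13, e=16})

Answer: 16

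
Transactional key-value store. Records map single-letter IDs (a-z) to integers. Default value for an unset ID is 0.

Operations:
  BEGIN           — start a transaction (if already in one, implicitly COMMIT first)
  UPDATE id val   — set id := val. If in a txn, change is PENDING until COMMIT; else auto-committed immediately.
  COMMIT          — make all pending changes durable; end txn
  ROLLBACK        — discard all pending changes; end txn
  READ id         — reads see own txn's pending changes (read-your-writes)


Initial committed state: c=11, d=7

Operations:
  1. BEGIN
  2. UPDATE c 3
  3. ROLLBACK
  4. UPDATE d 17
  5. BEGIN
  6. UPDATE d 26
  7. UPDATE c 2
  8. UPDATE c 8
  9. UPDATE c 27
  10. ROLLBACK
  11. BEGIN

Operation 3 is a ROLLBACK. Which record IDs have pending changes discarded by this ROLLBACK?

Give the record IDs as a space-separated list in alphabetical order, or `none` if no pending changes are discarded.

Answer: c

Derivation:
Initial committed: {c=11, d=7}
Op 1: BEGIN: in_txn=True, pending={}
Op 2: UPDATE c=3 (pending; pending now {c=3})
Op 3: ROLLBACK: discarded pending ['c']; in_txn=False
Op 4: UPDATE d=17 (auto-commit; committed d=17)
Op 5: BEGIN: in_txn=True, pending={}
Op 6: UPDATE d=26 (pending; pending now {d=26})
Op 7: UPDATE c=2 (pending; pending now {c=2, d=26})
Op 8: UPDATE c=8 (pending; pending now {c=8, d=26})
Op 9: UPDATE c=27 (pending; pending now {c=27, d=26})
Op 10: ROLLBACK: discarded pending ['c', 'd']; in_txn=False
Op 11: BEGIN: in_txn=True, pending={}
ROLLBACK at op 3 discards: ['c']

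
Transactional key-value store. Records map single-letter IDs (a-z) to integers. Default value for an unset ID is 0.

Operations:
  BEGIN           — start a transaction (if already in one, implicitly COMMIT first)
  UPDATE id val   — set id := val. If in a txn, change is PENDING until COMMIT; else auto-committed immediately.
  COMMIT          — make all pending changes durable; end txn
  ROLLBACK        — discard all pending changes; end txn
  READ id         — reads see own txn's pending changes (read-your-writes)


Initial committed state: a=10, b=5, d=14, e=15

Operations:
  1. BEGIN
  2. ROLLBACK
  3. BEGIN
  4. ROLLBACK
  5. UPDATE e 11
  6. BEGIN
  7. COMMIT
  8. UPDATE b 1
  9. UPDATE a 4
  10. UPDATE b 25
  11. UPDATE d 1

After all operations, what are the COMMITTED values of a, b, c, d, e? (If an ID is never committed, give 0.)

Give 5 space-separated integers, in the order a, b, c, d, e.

Initial committed: {a=10, b=5, d=14, e=15}
Op 1: BEGIN: in_txn=True, pending={}
Op 2: ROLLBACK: discarded pending []; in_txn=False
Op 3: BEGIN: in_txn=True, pending={}
Op 4: ROLLBACK: discarded pending []; in_txn=False
Op 5: UPDATE e=11 (auto-commit; committed e=11)
Op 6: BEGIN: in_txn=True, pending={}
Op 7: COMMIT: merged [] into committed; committed now {a=10, b=5, d=14, e=11}
Op 8: UPDATE b=1 (auto-commit; committed b=1)
Op 9: UPDATE a=4 (auto-commit; committed a=4)
Op 10: UPDATE b=25 (auto-commit; committed b=25)
Op 11: UPDATE d=1 (auto-commit; committed d=1)
Final committed: {a=4, b=25, d=1, e=11}

Answer: 4 25 0 1 11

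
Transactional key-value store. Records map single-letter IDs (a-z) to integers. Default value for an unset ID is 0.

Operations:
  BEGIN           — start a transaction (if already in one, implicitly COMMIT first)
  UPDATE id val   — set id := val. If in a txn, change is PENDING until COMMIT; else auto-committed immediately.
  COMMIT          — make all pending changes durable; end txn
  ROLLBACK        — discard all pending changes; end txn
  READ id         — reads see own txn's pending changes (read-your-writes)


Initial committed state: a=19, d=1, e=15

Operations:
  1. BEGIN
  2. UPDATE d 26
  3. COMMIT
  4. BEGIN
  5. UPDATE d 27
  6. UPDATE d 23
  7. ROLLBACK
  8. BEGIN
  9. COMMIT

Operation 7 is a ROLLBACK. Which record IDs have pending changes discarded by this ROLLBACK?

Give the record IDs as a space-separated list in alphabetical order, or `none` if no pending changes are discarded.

Initial committed: {a=19, d=1, e=15}
Op 1: BEGIN: in_txn=True, pending={}
Op 2: UPDATE d=26 (pending; pending now {d=26})
Op 3: COMMIT: merged ['d'] into committed; committed now {a=19, d=26, e=15}
Op 4: BEGIN: in_txn=True, pending={}
Op 5: UPDATE d=27 (pending; pending now {d=27})
Op 6: UPDATE d=23 (pending; pending now {d=23})
Op 7: ROLLBACK: discarded pending ['d']; in_txn=False
Op 8: BEGIN: in_txn=True, pending={}
Op 9: COMMIT: merged [] into committed; committed now {a=19, d=26, e=15}
ROLLBACK at op 7 discards: ['d']

Answer: d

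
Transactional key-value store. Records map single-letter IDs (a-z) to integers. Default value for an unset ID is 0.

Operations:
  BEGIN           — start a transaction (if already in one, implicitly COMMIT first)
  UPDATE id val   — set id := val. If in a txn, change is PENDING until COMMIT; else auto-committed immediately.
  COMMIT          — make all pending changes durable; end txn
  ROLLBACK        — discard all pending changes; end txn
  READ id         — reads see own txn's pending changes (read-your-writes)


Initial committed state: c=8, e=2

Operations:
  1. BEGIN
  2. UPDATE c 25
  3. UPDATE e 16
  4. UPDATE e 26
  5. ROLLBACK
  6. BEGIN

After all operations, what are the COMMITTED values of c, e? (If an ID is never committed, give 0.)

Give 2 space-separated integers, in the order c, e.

Answer: 8 2

Derivation:
Initial committed: {c=8, e=2}
Op 1: BEGIN: in_txn=True, pending={}
Op 2: UPDATE c=25 (pending; pending now {c=25})
Op 3: UPDATE e=16 (pending; pending now {c=25, e=16})
Op 4: UPDATE e=26 (pending; pending now {c=25, e=26})
Op 5: ROLLBACK: discarded pending ['c', 'e']; in_txn=False
Op 6: BEGIN: in_txn=True, pending={}
Final committed: {c=8, e=2}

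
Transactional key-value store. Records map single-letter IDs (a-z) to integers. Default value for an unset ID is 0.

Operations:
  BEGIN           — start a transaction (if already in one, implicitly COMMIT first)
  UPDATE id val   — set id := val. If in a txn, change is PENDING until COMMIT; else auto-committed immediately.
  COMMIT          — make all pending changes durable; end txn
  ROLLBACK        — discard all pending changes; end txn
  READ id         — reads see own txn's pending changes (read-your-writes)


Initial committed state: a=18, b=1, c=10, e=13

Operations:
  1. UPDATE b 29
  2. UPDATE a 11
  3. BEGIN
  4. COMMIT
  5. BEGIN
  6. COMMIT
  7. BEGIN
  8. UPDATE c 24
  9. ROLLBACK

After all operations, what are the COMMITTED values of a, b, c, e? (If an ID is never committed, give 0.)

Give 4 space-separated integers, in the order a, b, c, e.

Initial committed: {a=18, b=1, c=10, e=13}
Op 1: UPDATE b=29 (auto-commit; committed b=29)
Op 2: UPDATE a=11 (auto-commit; committed a=11)
Op 3: BEGIN: in_txn=True, pending={}
Op 4: COMMIT: merged [] into committed; committed now {a=11, b=29, c=10, e=13}
Op 5: BEGIN: in_txn=True, pending={}
Op 6: COMMIT: merged [] into committed; committed now {a=11, b=29, c=10, e=13}
Op 7: BEGIN: in_txn=True, pending={}
Op 8: UPDATE c=24 (pending; pending now {c=24})
Op 9: ROLLBACK: discarded pending ['c']; in_txn=False
Final committed: {a=11, b=29, c=10, e=13}

Answer: 11 29 10 13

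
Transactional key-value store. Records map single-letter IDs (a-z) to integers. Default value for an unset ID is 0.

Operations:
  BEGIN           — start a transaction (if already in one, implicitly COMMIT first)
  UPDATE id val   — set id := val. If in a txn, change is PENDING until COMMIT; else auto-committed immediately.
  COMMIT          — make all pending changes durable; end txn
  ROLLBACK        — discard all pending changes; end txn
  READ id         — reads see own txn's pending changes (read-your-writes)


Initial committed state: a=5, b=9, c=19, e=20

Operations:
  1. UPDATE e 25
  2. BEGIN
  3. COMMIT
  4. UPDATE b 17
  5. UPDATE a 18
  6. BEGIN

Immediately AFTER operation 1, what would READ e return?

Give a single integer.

Answer: 25

Derivation:
Initial committed: {a=5, b=9, c=19, e=20}
Op 1: UPDATE e=25 (auto-commit; committed e=25)
After op 1: visible(e) = 25 (pending={}, committed={a=5, b=9, c=19, e=25})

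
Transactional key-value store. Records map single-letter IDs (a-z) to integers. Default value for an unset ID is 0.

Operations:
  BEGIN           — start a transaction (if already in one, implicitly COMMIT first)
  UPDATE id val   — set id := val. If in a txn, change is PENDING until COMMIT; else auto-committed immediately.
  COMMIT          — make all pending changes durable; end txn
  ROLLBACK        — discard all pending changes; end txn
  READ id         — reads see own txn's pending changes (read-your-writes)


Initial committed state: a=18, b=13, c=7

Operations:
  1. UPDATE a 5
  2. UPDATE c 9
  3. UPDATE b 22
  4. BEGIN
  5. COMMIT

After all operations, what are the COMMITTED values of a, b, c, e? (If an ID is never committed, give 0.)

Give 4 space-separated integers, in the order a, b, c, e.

Answer: 5 22 9 0

Derivation:
Initial committed: {a=18, b=13, c=7}
Op 1: UPDATE a=5 (auto-commit; committed a=5)
Op 2: UPDATE c=9 (auto-commit; committed c=9)
Op 3: UPDATE b=22 (auto-commit; committed b=22)
Op 4: BEGIN: in_txn=True, pending={}
Op 5: COMMIT: merged [] into committed; committed now {a=5, b=22, c=9}
Final committed: {a=5, b=22, c=9}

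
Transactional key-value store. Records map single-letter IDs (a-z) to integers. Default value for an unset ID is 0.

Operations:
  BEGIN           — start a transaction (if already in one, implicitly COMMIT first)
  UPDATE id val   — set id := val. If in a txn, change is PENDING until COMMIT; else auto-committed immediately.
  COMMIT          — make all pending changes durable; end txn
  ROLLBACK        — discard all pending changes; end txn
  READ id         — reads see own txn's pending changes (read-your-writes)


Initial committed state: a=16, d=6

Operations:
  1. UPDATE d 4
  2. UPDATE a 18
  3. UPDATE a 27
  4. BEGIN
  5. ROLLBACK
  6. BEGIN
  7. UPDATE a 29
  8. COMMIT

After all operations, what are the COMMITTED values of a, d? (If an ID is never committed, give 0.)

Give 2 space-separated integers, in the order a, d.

Initial committed: {a=16, d=6}
Op 1: UPDATE d=4 (auto-commit; committed d=4)
Op 2: UPDATE a=18 (auto-commit; committed a=18)
Op 3: UPDATE a=27 (auto-commit; committed a=27)
Op 4: BEGIN: in_txn=True, pending={}
Op 5: ROLLBACK: discarded pending []; in_txn=False
Op 6: BEGIN: in_txn=True, pending={}
Op 7: UPDATE a=29 (pending; pending now {a=29})
Op 8: COMMIT: merged ['a'] into committed; committed now {a=29, d=4}
Final committed: {a=29, d=4}

Answer: 29 4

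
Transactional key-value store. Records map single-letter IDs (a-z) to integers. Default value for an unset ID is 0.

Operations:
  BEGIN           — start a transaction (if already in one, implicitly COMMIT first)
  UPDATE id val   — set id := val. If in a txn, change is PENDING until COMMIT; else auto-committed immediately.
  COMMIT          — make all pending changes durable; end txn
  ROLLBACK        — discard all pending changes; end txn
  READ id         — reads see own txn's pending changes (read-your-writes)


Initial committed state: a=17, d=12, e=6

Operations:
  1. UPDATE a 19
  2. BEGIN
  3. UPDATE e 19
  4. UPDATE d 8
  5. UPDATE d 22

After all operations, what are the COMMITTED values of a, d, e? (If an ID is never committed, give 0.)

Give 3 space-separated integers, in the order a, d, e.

Initial committed: {a=17, d=12, e=6}
Op 1: UPDATE a=19 (auto-commit; committed a=19)
Op 2: BEGIN: in_txn=True, pending={}
Op 3: UPDATE e=19 (pending; pending now {e=19})
Op 4: UPDATE d=8 (pending; pending now {d=8, e=19})
Op 5: UPDATE d=22 (pending; pending now {d=22, e=19})
Final committed: {a=19, d=12, e=6}

Answer: 19 12 6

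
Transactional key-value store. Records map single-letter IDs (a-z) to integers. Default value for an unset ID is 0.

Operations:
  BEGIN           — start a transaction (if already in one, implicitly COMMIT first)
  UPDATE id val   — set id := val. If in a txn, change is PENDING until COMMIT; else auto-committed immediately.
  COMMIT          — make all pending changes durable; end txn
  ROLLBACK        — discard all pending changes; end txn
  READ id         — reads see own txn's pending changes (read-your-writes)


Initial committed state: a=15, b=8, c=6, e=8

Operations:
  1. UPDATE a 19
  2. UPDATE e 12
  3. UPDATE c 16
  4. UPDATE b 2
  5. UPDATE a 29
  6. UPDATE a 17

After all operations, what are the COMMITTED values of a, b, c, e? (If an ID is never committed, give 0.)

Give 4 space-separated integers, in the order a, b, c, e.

Answer: 17 2 16 12

Derivation:
Initial committed: {a=15, b=8, c=6, e=8}
Op 1: UPDATE a=19 (auto-commit; committed a=19)
Op 2: UPDATE e=12 (auto-commit; committed e=12)
Op 3: UPDATE c=16 (auto-commit; committed c=16)
Op 4: UPDATE b=2 (auto-commit; committed b=2)
Op 5: UPDATE a=29 (auto-commit; committed a=29)
Op 6: UPDATE a=17 (auto-commit; committed a=17)
Final committed: {a=17, b=2, c=16, e=12}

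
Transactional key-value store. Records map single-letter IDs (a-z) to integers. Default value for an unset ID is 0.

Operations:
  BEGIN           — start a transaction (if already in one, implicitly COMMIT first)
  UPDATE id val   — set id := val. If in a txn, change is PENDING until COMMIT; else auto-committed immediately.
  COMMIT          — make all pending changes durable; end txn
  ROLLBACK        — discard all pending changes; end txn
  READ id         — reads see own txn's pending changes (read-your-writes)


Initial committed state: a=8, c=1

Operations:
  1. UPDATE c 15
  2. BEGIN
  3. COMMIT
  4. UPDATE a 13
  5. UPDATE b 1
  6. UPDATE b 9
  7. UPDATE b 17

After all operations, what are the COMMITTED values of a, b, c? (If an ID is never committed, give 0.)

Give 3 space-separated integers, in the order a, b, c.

Initial committed: {a=8, c=1}
Op 1: UPDATE c=15 (auto-commit; committed c=15)
Op 2: BEGIN: in_txn=True, pending={}
Op 3: COMMIT: merged [] into committed; committed now {a=8, c=15}
Op 4: UPDATE a=13 (auto-commit; committed a=13)
Op 5: UPDATE b=1 (auto-commit; committed b=1)
Op 6: UPDATE b=9 (auto-commit; committed b=9)
Op 7: UPDATE b=17 (auto-commit; committed b=17)
Final committed: {a=13, b=17, c=15}

Answer: 13 17 15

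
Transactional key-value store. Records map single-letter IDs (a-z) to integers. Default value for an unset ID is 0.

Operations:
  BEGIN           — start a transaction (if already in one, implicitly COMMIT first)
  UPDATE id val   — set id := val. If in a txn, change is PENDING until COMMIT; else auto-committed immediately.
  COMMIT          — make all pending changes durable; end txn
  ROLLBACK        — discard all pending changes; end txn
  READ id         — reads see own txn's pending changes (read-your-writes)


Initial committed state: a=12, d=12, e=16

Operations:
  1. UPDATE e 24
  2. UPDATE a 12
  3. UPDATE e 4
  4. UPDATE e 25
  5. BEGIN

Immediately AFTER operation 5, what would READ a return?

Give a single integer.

Initial committed: {a=12, d=12, e=16}
Op 1: UPDATE e=24 (auto-commit; committed e=24)
Op 2: UPDATE a=12 (auto-commit; committed a=12)
Op 3: UPDATE e=4 (auto-commit; committed e=4)
Op 4: UPDATE e=25 (auto-commit; committed e=25)
Op 5: BEGIN: in_txn=True, pending={}
After op 5: visible(a) = 12 (pending={}, committed={a=12, d=12, e=25})

Answer: 12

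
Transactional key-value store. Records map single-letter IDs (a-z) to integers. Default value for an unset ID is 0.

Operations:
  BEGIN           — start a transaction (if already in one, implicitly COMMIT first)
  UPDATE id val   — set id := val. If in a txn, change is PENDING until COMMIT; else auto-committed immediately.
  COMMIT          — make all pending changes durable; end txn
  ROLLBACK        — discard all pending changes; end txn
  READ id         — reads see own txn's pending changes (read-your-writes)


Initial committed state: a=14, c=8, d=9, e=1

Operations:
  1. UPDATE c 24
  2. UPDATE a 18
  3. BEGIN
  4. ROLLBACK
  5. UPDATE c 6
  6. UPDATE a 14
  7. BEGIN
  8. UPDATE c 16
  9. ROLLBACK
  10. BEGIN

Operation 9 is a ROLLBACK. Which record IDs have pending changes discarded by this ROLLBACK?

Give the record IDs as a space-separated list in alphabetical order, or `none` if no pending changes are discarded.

Initial committed: {a=14, c=8, d=9, e=1}
Op 1: UPDATE c=24 (auto-commit; committed c=24)
Op 2: UPDATE a=18 (auto-commit; committed a=18)
Op 3: BEGIN: in_txn=True, pending={}
Op 4: ROLLBACK: discarded pending []; in_txn=False
Op 5: UPDATE c=6 (auto-commit; committed c=6)
Op 6: UPDATE a=14 (auto-commit; committed a=14)
Op 7: BEGIN: in_txn=True, pending={}
Op 8: UPDATE c=16 (pending; pending now {c=16})
Op 9: ROLLBACK: discarded pending ['c']; in_txn=False
Op 10: BEGIN: in_txn=True, pending={}
ROLLBACK at op 9 discards: ['c']

Answer: c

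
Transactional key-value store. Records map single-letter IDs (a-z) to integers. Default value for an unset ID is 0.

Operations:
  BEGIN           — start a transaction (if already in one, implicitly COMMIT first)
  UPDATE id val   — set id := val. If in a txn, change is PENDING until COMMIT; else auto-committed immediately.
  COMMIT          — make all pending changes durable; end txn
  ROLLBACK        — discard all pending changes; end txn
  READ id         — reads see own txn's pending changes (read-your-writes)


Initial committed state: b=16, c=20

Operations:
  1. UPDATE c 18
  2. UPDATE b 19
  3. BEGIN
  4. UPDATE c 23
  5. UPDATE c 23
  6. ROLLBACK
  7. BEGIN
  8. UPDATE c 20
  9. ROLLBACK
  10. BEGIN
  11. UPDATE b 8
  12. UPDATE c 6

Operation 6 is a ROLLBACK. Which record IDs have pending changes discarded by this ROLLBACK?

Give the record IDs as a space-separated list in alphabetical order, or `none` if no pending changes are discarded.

Initial committed: {b=16, c=20}
Op 1: UPDATE c=18 (auto-commit; committed c=18)
Op 2: UPDATE b=19 (auto-commit; committed b=19)
Op 3: BEGIN: in_txn=True, pending={}
Op 4: UPDATE c=23 (pending; pending now {c=23})
Op 5: UPDATE c=23 (pending; pending now {c=23})
Op 6: ROLLBACK: discarded pending ['c']; in_txn=False
Op 7: BEGIN: in_txn=True, pending={}
Op 8: UPDATE c=20 (pending; pending now {c=20})
Op 9: ROLLBACK: discarded pending ['c']; in_txn=False
Op 10: BEGIN: in_txn=True, pending={}
Op 11: UPDATE b=8 (pending; pending now {b=8})
Op 12: UPDATE c=6 (pending; pending now {b=8, c=6})
ROLLBACK at op 6 discards: ['c']

Answer: c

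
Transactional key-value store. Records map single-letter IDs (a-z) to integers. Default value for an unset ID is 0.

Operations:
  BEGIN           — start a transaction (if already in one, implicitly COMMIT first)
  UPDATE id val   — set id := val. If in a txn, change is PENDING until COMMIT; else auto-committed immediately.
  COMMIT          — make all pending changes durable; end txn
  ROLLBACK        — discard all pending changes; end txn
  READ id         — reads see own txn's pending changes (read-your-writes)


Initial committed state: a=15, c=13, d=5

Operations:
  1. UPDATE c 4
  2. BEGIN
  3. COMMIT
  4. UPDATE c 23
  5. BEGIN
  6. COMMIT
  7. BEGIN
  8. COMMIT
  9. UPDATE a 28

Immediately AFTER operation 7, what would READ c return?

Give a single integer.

Answer: 23

Derivation:
Initial committed: {a=15, c=13, d=5}
Op 1: UPDATE c=4 (auto-commit; committed c=4)
Op 2: BEGIN: in_txn=True, pending={}
Op 3: COMMIT: merged [] into committed; committed now {a=15, c=4, d=5}
Op 4: UPDATE c=23 (auto-commit; committed c=23)
Op 5: BEGIN: in_txn=True, pending={}
Op 6: COMMIT: merged [] into committed; committed now {a=15, c=23, d=5}
Op 7: BEGIN: in_txn=True, pending={}
After op 7: visible(c) = 23 (pending={}, committed={a=15, c=23, d=5})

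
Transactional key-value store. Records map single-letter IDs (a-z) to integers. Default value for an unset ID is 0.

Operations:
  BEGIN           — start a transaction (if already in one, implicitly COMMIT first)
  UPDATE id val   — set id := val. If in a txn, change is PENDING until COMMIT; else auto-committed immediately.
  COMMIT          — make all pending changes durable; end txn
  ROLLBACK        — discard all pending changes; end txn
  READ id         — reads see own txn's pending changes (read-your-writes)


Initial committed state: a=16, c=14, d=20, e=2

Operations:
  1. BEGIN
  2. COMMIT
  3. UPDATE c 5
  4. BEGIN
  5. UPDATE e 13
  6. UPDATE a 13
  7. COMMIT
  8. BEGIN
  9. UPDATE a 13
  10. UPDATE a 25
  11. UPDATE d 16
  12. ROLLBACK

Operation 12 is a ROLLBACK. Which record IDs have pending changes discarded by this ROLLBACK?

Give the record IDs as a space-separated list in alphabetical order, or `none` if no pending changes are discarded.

Initial committed: {a=16, c=14, d=20, e=2}
Op 1: BEGIN: in_txn=True, pending={}
Op 2: COMMIT: merged [] into committed; committed now {a=16, c=14, d=20, e=2}
Op 3: UPDATE c=5 (auto-commit; committed c=5)
Op 4: BEGIN: in_txn=True, pending={}
Op 5: UPDATE e=13 (pending; pending now {e=13})
Op 6: UPDATE a=13 (pending; pending now {a=13, e=13})
Op 7: COMMIT: merged ['a', 'e'] into committed; committed now {a=13, c=5, d=20, e=13}
Op 8: BEGIN: in_txn=True, pending={}
Op 9: UPDATE a=13 (pending; pending now {a=13})
Op 10: UPDATE a=25 (pending; pending now {a=25})
Op 11: UPDATE d=16 (pending; pending now {a=25, d=16})
Op 12: ROLLBACK: discarded pending ['a', 'd']; in_txn=False
ROLLBACK at op 12 discards: ['a', 'd']

Answer: a d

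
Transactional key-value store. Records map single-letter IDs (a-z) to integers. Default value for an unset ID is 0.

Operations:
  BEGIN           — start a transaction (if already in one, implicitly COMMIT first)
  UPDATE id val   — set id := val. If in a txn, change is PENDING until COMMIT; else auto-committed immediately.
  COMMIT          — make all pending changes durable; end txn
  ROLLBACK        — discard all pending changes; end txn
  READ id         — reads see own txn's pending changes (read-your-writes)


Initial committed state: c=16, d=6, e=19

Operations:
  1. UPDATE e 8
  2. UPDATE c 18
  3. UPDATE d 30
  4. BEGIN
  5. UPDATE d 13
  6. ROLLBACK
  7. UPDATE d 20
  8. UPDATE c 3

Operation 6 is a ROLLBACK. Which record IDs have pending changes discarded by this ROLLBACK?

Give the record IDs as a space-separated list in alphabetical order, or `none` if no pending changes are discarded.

Answer: d

Derivation:
Initial committed: {c=16, d=6, e=19}
Op 1: UPDATE e=8 (auto-commit; committed e=8)
Op 2: UPDATE c=18 (auto-commit; committed c=18)
Op 3: UPDATE d=30 (auto-commit; committed d=30)
Op 4: BEGIN: in_txn=True, pending={}
Op 5: UPDATE d=13 (pending; pending now {d=13})
Op 6: ROLLBACK: discarded pending ['d']; in_txn=False
Op 7: UPDATE d=20 (auto-commit; committed d=20)
Op 8: UPDATE c=3 (auto-commit; committed c=3)
ROLLBACK at op 6 discards: ['d']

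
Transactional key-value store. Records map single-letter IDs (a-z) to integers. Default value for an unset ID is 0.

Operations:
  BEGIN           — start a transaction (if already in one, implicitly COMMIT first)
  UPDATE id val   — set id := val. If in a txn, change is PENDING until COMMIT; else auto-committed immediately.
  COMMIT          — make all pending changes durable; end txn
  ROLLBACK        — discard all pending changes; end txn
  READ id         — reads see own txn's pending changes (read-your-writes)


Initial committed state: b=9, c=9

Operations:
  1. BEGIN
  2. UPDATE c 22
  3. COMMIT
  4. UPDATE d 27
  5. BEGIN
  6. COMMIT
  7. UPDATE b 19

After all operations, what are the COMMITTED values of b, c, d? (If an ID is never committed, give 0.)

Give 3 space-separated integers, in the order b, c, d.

Answer: 19 22 27

Derivation:
Initial committed: {b=9, c=9}
Op 1: BEGIN: in_txn=True, pending={}
Op 2: UPDATE c=22 (pending; pending now {c=22})
Op 3: COMMIT: merged ['c'] into committed; committed now {b=9, c=22}
Op 4: UPDATE d=27 (auto-commit; committed d=27)
Op 5: BEGIN: in_txn=True, pending={}
Op 6: COMMIT: merged [] into committed; committed now {b=9, c=22, d=27}
Op 7: UPDATE b=19 (auto-commit; committed b=19)
Final committed: {b=19, c=22, d=27}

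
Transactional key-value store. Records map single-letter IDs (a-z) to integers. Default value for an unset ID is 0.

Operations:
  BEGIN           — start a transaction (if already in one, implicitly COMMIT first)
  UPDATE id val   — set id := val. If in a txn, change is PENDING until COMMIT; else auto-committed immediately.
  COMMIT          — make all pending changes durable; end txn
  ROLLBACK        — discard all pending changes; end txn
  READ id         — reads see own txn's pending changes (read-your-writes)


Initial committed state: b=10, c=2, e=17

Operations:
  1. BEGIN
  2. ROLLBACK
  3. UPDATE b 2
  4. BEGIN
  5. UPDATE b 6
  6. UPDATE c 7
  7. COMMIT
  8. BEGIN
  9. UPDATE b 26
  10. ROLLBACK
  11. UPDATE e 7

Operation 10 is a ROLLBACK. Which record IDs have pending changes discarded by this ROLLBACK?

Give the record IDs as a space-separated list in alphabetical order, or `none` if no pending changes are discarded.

Initial committed: {b=10, c=2, e=17}
Op 1: BEGIN: in_txn=True, pending={}
Op 2: ROLLBACK: discarded pending []; in_txn=False
Op 3: UPDATE b=2 (auto-commit; committed b=2)
Op 4: BEGIN: in_txn=True, pending={}
Op 5: UPDATE b=6 (pending; pending now {b=6})
Op 6: UPDATE c=7 (pending; pending now {b=6, c=7})
Op 7: COMMIT: merged ['b', 'c'] into committed; committed now {b=6, c=7, e=17}
Op 8: BEGIN: in_txn=True, pending={}
Op 9: UPDATE b=26 (pending; pending now {b=26})
Op 10: ROLLBACK: discarded pending ['b']; in_txn=False
Op 11: UPDATE e=7 (auto-commit; committed e=7)
ROLLBACK at op 10 discards: ['b']

Answer: b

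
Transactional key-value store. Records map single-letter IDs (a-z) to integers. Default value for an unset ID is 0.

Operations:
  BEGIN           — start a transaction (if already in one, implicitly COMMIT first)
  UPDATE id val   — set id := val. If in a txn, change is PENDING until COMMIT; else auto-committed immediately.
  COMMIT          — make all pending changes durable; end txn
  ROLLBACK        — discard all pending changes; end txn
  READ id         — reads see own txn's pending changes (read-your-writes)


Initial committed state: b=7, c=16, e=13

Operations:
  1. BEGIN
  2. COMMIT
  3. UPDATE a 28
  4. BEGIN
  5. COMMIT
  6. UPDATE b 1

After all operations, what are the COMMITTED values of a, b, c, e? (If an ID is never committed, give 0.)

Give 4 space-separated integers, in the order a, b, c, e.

Answer: 28 1 16 13

Derivation:
Initial committed: {b=7, c=16, e=13}
Op 1: BEGIN: in_txn=True, pending={}
Op 2: COMMIT: merged [] into committed; committed now {b=7, c=16, e=13}
Op 3: UPDATE a=28 (auto-commit; committed a=28)
Op 4: BEGIN: in_txn=True, pending={}
Op 5: COMMIT: merged [] into committed; committed now {a=28, b=7, c=16, e=13}
Op 6: UPDATE b=1 (auto-commit; committed b=1)
Final committed: {a=28, b=1, c=16, e=13}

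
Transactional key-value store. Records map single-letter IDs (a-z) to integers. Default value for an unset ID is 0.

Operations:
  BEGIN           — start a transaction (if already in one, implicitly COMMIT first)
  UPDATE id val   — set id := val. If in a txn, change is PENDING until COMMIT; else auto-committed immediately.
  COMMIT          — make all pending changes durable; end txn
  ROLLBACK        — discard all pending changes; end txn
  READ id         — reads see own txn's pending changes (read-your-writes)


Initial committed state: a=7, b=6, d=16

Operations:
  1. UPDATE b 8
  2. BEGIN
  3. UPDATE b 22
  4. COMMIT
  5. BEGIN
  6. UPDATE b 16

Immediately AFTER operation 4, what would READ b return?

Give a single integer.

Answer: 22

Derivation:
Initial committed: {a=7, b=6, d=16}
Op 1: UPDATE b=8 (auto-commit; committed b=8)
Op 2: BEGIN: in_txn=True, pending={}
Op 3: UPDATE b=22 (pending; pending now {b=22})
Op 4: COMMIT: merged ['b'] into committed; committed now {a=7, b=22, d=16}
After op 4: visible(b) = 22 (pending={}, committed={a=7, b=22, d=16})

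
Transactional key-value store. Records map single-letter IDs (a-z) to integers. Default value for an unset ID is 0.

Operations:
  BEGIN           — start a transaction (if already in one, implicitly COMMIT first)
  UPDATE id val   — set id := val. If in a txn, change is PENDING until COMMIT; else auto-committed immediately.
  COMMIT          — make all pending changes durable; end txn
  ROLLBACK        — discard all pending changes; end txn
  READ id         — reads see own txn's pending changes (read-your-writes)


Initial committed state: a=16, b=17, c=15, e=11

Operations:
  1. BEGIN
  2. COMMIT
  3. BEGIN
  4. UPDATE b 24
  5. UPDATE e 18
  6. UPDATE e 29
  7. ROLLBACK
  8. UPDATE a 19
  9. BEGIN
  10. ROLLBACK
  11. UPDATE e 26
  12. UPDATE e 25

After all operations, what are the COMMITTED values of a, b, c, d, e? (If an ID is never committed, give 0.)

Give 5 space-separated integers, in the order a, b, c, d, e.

Initial committed: {a=16, b=17, c=15, e=11}
Op 1: BEGIN: in_txn=True, pending={}
Op 2: COMMIT: merged [] into committed; committed now {a=16, b=17, c=15, e=11}
Op 3: BEGIN: in_txn=True, pending={}
Op 4: UPDATE b=24 (pending; pending now {b=24})
Op 5: UPDATE e=18 (pending; pending now {b=24, e=18})
Op 6: UPDATE e=29 (pending; pending now {b=24, e=29})
Op 7: ROLLBACK: discarded pending ['b', 'e']; in_txn=False
Op 8: UPDATE a=19 (auto-commit; committed a=19)
Op 9: BEGIN: in_txn=True, pending={}
Op 10: ROLLBACK: discarded pending []; in_txn=False
Op 11: UPDATE e=26 (auto-commit; committed e=26)
Op 12: UPDATE e=25 (auto-commit; committed e=25)
Final committed: {a=19, b=17, c=15, e=25}

Answer: 19 17 15 0 25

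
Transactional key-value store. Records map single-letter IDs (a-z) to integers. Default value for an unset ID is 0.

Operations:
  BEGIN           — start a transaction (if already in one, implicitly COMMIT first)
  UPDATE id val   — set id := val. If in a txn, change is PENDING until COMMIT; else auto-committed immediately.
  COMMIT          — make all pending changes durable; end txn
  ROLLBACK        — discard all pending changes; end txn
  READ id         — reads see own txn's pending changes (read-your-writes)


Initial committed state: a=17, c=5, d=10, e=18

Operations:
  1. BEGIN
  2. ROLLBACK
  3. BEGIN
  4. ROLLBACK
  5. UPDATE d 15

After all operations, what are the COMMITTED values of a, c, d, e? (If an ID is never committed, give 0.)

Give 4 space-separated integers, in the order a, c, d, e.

Initial committed: {a=17, c=5, d=10, e=18}
Op 1: BEGIN: in_txn=True, pending={}
Op 2: ROLLBACK: discarded pending []; in_txn=False
Op 3: BEGIN: in_txn=True, pending={}
Op 4: ROLLBACK: discarded pending []; in_txn=False
Op 5: UPDATE d=15 (auto-commit; committed d=15)
Final committed: {a=17, c=5, d=15, e=18}

Answer: 17 5 15 18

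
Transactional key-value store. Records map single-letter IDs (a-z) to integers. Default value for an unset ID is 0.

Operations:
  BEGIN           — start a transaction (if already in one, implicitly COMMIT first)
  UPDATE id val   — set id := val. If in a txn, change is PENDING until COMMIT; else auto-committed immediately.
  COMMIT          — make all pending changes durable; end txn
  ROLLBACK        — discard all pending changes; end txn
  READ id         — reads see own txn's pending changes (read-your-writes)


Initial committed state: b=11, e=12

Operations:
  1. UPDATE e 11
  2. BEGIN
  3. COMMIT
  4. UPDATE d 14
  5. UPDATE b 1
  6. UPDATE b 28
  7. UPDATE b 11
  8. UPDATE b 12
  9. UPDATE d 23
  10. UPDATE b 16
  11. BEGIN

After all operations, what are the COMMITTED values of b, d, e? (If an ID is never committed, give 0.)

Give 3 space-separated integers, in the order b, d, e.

Answer: 16 23 11

Derivation:
Initial committed: {b=11, e=12}
Op 1: UPDATE e=11 (auto-commit; committed e=11)
Op 2: BEGIN: in_txn=True, pending={}
Op 3: COMMIT: merged [] into committed; committed now {b=11, e=11}
Op 4: UPDATE d=14 (auto-commit; committed d=14)
Op 5: UPDATE b=1 (auto-commit; committed b=1)
Op 6: UPDATE b=28 (auto-commit; committed b=28)
Op 7: UPDATE b=11 (auto-commit; committed b=11)
Op 8: UPDATE b=12 (auto-commit; committed b=12)
Op 9: UPDATE d=23 (auto-commit; committed d=23)
Op 10: UPDATE b=16 (auto-commit; committed b=16)
Op 11: BEGIN: in_txn=True, pending={}
Final committed: {b=16, d=23, e=11}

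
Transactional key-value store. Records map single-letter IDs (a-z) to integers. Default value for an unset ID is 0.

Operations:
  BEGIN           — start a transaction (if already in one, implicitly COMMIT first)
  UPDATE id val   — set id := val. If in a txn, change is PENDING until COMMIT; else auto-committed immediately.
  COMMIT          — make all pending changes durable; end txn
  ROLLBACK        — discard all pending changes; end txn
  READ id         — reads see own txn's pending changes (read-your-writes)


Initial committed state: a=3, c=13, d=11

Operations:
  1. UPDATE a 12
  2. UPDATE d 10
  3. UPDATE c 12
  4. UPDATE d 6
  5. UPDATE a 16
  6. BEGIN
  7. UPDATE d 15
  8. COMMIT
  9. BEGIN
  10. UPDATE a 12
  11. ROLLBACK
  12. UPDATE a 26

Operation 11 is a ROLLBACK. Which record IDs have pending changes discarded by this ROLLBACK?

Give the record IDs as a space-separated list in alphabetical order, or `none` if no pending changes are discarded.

Initial committed: {a=3, c=13, d=11}
Op 1: UPDATE a=12 (auto-commit; committed a=12)
Op 2: UPDATE d=10 (auto-commit; committed d=10)
Op 3: UPDATE c=12 (auto-commit; committed c=12)
Op 4: UPDATE d=6 (auto-commit; committed d=6)
Op 5: UPDATE a=16 (auto-commit; committed a=16)
Op 6: BEGIN: in_txn=True, pending={}
Op 7: UPDATE d=15 (pending; pending now {d=15})
Op 8: COMMIT: merged ['d'] into committed; committed now {a=16, c=12, d=15}
Op 9: BEGIN: in_txn=True, pending={}
Op 10: UPDATE a=12 (pending; pending now {a=12})
Op 11: ROLLBACK: discarded pending ['a']; in_txn=False
Op 12: UPDATE a=26 (auto-commit; committed a=26)
ROLLBACK at op 11 discards: ['a']

Answer: a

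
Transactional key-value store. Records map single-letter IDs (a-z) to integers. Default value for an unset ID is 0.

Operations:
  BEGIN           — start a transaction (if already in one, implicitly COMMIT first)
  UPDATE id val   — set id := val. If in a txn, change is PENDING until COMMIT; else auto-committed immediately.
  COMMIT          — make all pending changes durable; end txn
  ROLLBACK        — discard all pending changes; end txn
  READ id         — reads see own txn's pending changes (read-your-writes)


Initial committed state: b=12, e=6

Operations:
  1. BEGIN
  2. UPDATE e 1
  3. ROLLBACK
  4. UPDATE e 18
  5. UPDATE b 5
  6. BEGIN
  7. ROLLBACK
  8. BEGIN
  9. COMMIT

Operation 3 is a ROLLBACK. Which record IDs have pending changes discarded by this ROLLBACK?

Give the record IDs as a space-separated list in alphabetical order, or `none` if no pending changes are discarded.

Initial committed: {b=12, e=6}
Op 1: BEGIN: in_txn=True, pending={}
Op 2: UPDATE e=1 (pending; pending now {e=1})
Op 3: ROLLBACK: discarded pending ['e']; in_txn=False
Op 4: UPDATE e=18 (auto-commit; committed e=18)
Op 5: UPDATE b=5 (auto-commit; committed b=5)
Op 6: BEGIN: in_txn=True, pending={}
Op 7: ROLLBACK: discarded pending []; in_txn=False
Op 8: BEGIN: in_txn=True, pending={}
Op 9: COMMIT: merged [] into committed; committed now {b=5, e=18}
ROLLBACK at op 3 discards: ['e']

Answer: e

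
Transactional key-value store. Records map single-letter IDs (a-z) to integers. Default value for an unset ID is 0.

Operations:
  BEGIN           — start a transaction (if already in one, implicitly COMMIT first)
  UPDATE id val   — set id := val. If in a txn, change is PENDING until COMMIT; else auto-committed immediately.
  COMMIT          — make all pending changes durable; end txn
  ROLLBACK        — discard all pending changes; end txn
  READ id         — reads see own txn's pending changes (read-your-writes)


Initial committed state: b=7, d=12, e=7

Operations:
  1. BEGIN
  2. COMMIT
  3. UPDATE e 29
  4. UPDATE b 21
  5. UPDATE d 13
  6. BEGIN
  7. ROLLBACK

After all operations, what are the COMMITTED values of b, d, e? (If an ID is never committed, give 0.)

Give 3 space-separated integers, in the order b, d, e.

Initial committed: {b=7, d=12, e=7}
Op 1: BEGIN: in_txn=True, pending={}
Op 2: COMMIT: merged [] into committed; committed now {b=7, d=12, e=7}
Op 3: UPDATE e=29 (auto-commit; committed e=29)
Op 4: UPDATE b=21 (auto-commit; committed b=21)
Op 5: UPDATE d=13 (auto-commit; committed d=13)
Op 6: BEGIN: in_txn=True, pending={}
Op 7: ROLLBACK: discarded pending []; in_txn=False
Final committed: {b=21, d=13, e=29}

Answer: 21 13 29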